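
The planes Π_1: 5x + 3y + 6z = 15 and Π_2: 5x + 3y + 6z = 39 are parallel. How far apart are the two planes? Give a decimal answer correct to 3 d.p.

Same normal n = (5, 3, 6) with |n| = √70; distance = |15 − 39| / |n| = 24/√70 ≈ 2.869.

2.869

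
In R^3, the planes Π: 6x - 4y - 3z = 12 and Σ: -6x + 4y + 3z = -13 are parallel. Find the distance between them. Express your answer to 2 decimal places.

Rescale Σ by 1/(-1): 6x - 4y - 3z = 13. Then distance = |12 − 13| / √61 ≈ 0.13.

0.13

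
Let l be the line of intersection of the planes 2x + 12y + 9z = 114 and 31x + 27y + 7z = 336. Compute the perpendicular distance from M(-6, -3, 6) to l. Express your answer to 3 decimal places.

Direction of l: (2, 12, 9) × (31, 27, 7) = (-159, 265, -318).
A point on l: solving the two plane equations with x = 6 gives (6, 4, 6).
Taking (6, 4, 6) on l with direction v = (-159, 265, -318): w = M − (6, 4, 6) = (-12, -7, 0), and w × v = (2226, -3816, -4293).
Distance = |w × v| / |v| = √37946781 / √196630 ≈ 13.892.

13.892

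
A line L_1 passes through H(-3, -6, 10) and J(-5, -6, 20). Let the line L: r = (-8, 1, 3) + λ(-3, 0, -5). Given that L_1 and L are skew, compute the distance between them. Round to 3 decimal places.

A direction vector for L_1 is J − H = (-2, 0, 10).
Common perpendicular direction n = (-2, 0, 10) × (-3, 0, -5) = (0, -40, 0).
With w = (-8, 1, 3) − (-3, -6, 10) = (-5, 7, -7), w · n = -280.
Distance = |w · n| / |n| = |-280| / √1600 ≈ 7.000.

7.000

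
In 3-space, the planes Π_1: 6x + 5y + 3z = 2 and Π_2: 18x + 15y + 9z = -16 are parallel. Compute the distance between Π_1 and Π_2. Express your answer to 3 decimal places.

Rescale Π_2 by 1/3: 6x + 5y + 3z = -16/3. Then distance = |2 − (-16/3)| / √70 ≈ 0.877.

0.877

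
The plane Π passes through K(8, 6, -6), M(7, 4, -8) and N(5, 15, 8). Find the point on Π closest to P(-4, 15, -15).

KM = (-1, -2, -2), KN = (-3, 9, 14); a normal to Π is KM × KN = (-10, 20, -15).
Using K: Π has equation -10x + 20y - 15z = 130.
Foot = P − λn with λ = (n·P − d)/|n|² = (565 − 130)/725 = 3/5.
Foot = (-4, 15, -15) − (3/5)·(-10, 20, -15) = (2, 3, -6).

(2, 3, -6)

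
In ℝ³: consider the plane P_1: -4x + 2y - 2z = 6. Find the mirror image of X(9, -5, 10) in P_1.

λ = (n·X − d)/|n|² = (-66 − 6)/24 = -3.
Reflection = X − 2λn = (9, -5, 10) − (-6)·(-4, 2, -2) = (-15, 7, -2).

(-15, 7, -2)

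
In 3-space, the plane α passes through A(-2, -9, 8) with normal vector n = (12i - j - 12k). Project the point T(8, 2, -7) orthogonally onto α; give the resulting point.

(-4, 3, 5)

α: n·r = n·A gives 12x - y - 12z = -111.
Foot = T − λn with λ = (n·T − d)/|n|² = (178 − (-111))/289 = 1.
Foot = (8, 2, -7) − 1·(12, -1, -12) = (-4, 3, 5).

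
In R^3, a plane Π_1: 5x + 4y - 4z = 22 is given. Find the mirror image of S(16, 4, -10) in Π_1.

(-4, -12, 6)

λ = (n·S − d)/|n|² = (136 − 22)/57 = 2.
Reflection = S − 2λn = (16, 4, -10) − 4·(5, 4, -4) = (-4, -12, 6).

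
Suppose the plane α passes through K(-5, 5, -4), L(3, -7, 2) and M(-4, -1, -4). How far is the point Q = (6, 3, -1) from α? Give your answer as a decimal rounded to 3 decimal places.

KL = (8, -12, 6), KM = (1, -6, 0); a normal to α is KL × KM = (36, 6, -36).
Using K: α has equation 36x + 6y - 36z = -6.
n·Q − d = (36)·(6) + (6)·(3) + (-36)·(-1) − (-6) = 276; |n| = √2628.
Distance = |276| / √2628 = 276/√2628 ≈ 5.384.

5.384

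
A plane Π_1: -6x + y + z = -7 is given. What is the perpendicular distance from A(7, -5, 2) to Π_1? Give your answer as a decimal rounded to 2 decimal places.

6.16

n·A − d = (-6)·(7) + (1)·(-5) + (1)·(2) − (-7) = -38; |n| = √38.
Distance = |-38| / √38 = 38/√38 ≈ 6.16.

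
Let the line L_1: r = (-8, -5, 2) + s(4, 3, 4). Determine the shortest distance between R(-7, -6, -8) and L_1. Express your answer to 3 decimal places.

8.056

Taking (-8, -5, 2) on L_1 with direction v = (4, 3, 4): w = R − (-8, -5, 2) = (1, -1, -10), and w × v = (26, -44, 7).
Distance = |w × v| / |v| = √2661 / √41 ≈ 8.056.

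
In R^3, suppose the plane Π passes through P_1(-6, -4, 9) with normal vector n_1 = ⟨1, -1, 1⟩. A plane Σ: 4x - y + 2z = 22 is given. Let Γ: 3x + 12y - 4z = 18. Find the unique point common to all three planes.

(2, 4, 9)

Π: n_1·r = n_1·P_1 gives x - y + z = 7.
Solving the 3×3 linear system x - y + z = 7, 4x - y + 2z = 22, 3x + 12y - 4z = 18 (e.g. by elimination or Cramer's rule, determinant = 9) gives (2, 4, 9).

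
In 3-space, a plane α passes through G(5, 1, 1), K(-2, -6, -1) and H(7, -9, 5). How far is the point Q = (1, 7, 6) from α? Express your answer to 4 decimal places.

7.5843

GK = (-7, -7, -2), GH = (2, -10, 4); a normal to α is GK × GH = (-48, 24, 84).
Using G: α has equation -48x + 24y + 84z = -132.
n·Q − d = (-48)·(1) + (24)·(7) + (84)·(6) − (-132) = 756; |n| = √9936.
Distance = |756| / √9936 = 756/√9936 ≈ 7.5843.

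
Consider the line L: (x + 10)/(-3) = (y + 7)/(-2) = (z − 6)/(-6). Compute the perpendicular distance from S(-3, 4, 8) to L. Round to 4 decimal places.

L has direction (-3, -2, -6) through (-10, -7, 6).
Taking (-10, -7, 6) on L with direction v = (-3, -2, -6): w = S − (-10, -7, 6) = (7, 11, 2), and w × v = (-62, 36, 19).
Distance = |w × v| / |v| = √5501 / √49 ≈ 10.5955.

10.5955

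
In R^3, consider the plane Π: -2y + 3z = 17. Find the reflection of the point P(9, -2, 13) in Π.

λ = (n·P − d)/|n|² = (43 − 17)/13 = 2.
Reflection = P − 2λn = (9, -2, 13) − 4·(0, -2, 3) = (9, 6, 1).

(9, 6, 1)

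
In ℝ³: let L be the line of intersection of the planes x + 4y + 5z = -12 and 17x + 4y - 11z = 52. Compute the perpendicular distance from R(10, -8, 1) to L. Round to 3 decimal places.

Direction of L: (1, 4, 5) × (17, 4, -11) = (-64, 96, -64).
A point on L: solving the two plane equations with x = -2 gives (-2, 5, -6).
Taking (-2, 5, -6) on L with direction v = (-64, 96, -64): w = R − (-2, 5, -6) = (12, -13, 7), and w × v = (160, 320, 320).
Distance = |w × v| / |v| = √230400 / √17408 ≈ 3.638.

3.638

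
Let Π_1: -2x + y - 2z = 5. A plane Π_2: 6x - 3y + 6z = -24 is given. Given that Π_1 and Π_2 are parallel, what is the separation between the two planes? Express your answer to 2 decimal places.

Rescale Π_2 by 1/(-3): -2x + y - 2z = 8. Then distance = |5 − 8| / √9 ≈ 1.00.

1.00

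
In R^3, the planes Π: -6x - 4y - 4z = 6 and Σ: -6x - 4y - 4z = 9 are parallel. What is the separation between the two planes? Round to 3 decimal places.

0.364

Same normal n = (-6, -4, -4) with |n| = √68; distance = |6 − 9| / |n| = 3/√68 ≈ 0.364.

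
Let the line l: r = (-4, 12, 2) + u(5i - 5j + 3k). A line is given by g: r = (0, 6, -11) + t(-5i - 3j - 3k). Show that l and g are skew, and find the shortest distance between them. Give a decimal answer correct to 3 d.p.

13.205

Common perpendicular direction n = (5, -5, 3) × (-5, -3, -3) = (24, 0, -40).
With w = (0, 6, -11) − (-4, 12, 2) = (4, -6, -13), w · n = 616.
Since n ≠ 0 the lines are not parallel, and w · n = 616 ≠ 0 so they do not intersect; hence they are skew.
Distance = |w · n| / |n| = |616| / √2176 ≈ 13.205.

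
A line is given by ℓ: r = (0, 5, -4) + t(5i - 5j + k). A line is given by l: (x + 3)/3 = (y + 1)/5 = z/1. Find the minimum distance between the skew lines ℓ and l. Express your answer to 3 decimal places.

l has direction (3, 5, 1) through (-3, -1, 0).
Common perpendicular direction n = (5, -5, 1) × (3, 5, 1) = (-10, -2, 40).
With w = (-3, -1, 0) − (0, 5, -4) = (-3, -6, 4), w · n = 202.
Distance = |w · n| / |n| = |202| / √1704 ≈ 4.893.

4.893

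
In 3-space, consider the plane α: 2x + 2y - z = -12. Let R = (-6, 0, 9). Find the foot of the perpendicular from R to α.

Foot = R − λn with λ = (n·R − d)/|n|² = (-21 − (-12))/9 = -1.
Foot = (-6, 0, 9) − (-1)·(2, 2, -1) = (-4, 2, 8).

(-4, 2, 8)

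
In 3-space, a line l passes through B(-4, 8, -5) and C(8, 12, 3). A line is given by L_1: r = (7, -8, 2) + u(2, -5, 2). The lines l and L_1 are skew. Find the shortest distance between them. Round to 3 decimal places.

A direction vector for l is C − B = (12, 4, 8).
Common perpendicular direction n = (12, 4, 8) × (2, -5, 2) = (48, -8, -68).
With w = (7, -8, 2) − (-4, 8, -5) = (11, -16, 7), w · n = 180.
Distance = |w · n| / |n| = |180| / √6992 ≈ 2.153.

2.153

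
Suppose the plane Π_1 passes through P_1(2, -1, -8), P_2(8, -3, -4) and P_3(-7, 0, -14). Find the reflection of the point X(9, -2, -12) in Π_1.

(1, -2, 0)

P_1P_2 = (6, -2, 4), P_1P_3 = (-9, 1, -6); a normal to Π_1 is P_1P_2 × P_1P_3 = (8, 0, -12).
Using P_1: Π_1 has equation 8x - 12z = 112.
λ = (n·X − d)/|n|² = (216 − 112)/208 = 1/2.
Reflection = X − 2λn = (9, -2, -12) − 1·(8, 0, -12) = (1, -2, 0).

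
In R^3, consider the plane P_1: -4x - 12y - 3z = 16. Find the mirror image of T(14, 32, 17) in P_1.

(-10, -40, -1)

λ = (n·T − d)/|n|² = (-491 − 16)/169 = -3.
Reflection = T − 2λn = (14, 32, 17) − (-6)·(-4, -12, -3) = (-10, -40, -1).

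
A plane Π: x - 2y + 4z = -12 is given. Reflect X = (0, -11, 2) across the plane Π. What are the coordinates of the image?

λ = (n·X − d)/|n|² = (30 − (-12))/21 = 2.
Reflection = X − 2λn = (0, -11, 2) − 4·(1, -2, 4) = (-4, -3, -14).

(-4, -3, -14)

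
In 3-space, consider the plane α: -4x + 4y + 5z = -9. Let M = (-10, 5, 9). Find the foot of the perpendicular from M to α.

Foot = M − λn with λ = (n·M − d)/|n|² = (105 − (-9))/57 = 2.
Foot = (-10, 5, 9) − 2·(-4, 4, 5) = (-2, -3, -1).

(-2, -3, -1)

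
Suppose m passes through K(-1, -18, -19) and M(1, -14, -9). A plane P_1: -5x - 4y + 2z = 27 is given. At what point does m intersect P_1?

A direction vector for m is M − K = (2, 4, 10).
Substitute r = (-1, -18, -19) + t(2, 4, 10) into the plane: 39 + (-6)t = 27, so t = 2.
Intersection: (-1, -18, -19) + 2·(2, 4, 10) = (3, -10, 1).

(3, -10, 1)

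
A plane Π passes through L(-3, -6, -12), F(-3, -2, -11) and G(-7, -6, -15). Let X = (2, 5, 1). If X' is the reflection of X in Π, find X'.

(8, 7, -7)

LF = (0, 4, 1), LG = (-4, 0, -3); a normal to Π is LF × LG = (-12, -4, 16).
Using L: Π has equation -12x - 4y + 16z = -132.
λ = (n·X − d)/|n|² = (-28 − (-132))/416 = 1/4.
Reflection = X − 2λn = (2, 5, 1) − (1/2)·(-12, -4, 16) = (8, 7, -7).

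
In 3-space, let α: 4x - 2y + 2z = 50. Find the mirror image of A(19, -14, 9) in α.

λ = (n·A − d)/|n|² = (122 − 50)/24 = 3.
Reflection = A − 2λn = (19, -14, 9) − 6·(4, -2, 2) = (-5, -2, -3).

(-5, -2, -3)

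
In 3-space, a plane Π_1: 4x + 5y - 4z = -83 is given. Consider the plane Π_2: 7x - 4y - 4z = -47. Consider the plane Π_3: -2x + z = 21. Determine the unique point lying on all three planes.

(-9, -7, 3)

Solving the 3×3 linear system 4x + 5y - 4z = -83, 7x - 4y - 4z = -47, -2x + z = 21 (e.g. by elimination or Cramer's rule, determinant = 21) gives (-9, -7, 3).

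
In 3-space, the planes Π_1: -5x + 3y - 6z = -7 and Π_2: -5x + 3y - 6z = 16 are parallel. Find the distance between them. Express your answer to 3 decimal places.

Same normal n = (-5, 3, -6) with |n| = √70; distance = |-7 − 16| / |n| = 23/√70 ≈ 2.749.

2.749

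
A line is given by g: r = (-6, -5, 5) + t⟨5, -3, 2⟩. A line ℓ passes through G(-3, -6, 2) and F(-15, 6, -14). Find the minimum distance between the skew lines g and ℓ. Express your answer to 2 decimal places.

A direction vector for ℓ is F − G = (-12, 12, -16).
Common perpendicular direction n = (5, -3, 2) × (-12, 12, -16) = (24, 56, 24).
With w = (-3, -6, 2) − (-6, -5, 5) = (3, -1, -3), w · n = -56.
Distance = |w · n| / |n| = |-56| / √4288 ≈ 0.86.

0.86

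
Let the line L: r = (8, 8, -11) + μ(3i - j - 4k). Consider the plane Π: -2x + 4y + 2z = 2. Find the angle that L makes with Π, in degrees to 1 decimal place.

46.1

sin θ = |n·v| / (|n||v|) = |-18| / (√24 · √26) = 0.72058.
θ ≈ 46.1°.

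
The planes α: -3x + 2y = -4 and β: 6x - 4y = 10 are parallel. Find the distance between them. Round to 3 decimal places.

0.277

Rescale β by 1/(-2): -3x + 2y = -5. Then distance = |-4 − (-5)| / √13 ≈ 0.277.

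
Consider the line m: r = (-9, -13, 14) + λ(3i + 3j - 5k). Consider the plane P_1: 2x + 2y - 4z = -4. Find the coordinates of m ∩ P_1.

Substitute r = (-9, -13, 14) + t(3, 3, -5) into the plane: -100 + 32t = -4, so t = 3.
Intersection: (-9, -13, 14) + 3·(3, 3, -5) = (0, -4, -1).

(0, -4, -1)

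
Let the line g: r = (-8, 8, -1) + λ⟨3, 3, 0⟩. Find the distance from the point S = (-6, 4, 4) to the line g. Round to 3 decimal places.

Taking (-8, 8, -1) on g with direction v = (3, 3, 0): w = S − (-8, 8, -1) = (2, -4, 5), and w × v = (-15, 15, 18).
Distance = |w × v| / |v| = √774 / √18 ≈ 6.557.

6.557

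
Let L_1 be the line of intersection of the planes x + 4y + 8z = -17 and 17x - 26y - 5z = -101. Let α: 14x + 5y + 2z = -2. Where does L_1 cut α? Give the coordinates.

Direction of L_1: (1, 4, 8) × (17, -26, -5) = (188, 141, -94).
A point on L_1: solving the two plane equations with x = -13 gives (-13, -5, 2).
Substitute r = (-13, -5, 2) + t(188, 141, -94) into the plane: -203 + 3149t = -2, so t = 3/47.
Intersection: (-13, -5, 2) + (3/47)·(188, 141, -94) = (-1, 4, -4).

(-1, 4, -4)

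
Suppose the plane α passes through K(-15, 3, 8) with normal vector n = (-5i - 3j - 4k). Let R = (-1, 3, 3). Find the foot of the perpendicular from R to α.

α: n·r = n·K gives -5x - 3y - 4z = 34.
Foot = R − λn with λ = (n·R − d)/|n|² = (-16 − 34)/50 = -1.
Foot = (-1, 3, 3) − (-1)·(-5, -3, -4) = (-6, 0, -1).

(-6, 0, -1)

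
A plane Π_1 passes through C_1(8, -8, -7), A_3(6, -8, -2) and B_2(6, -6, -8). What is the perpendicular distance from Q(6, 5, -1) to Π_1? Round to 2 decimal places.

C_1A_3 = (-2, 0, 5), C_1B_2 = (-2, 2, -1); a normal to Π_1 is C_1A_3 × C_1B_2 = (-10, -12, -4).
Using C_1: Π_1 has equation -10x - 12y - 4z = 44.
n·Q − d = (-10)·(6) + (-12)·(5) + (-4)·(-1) − 44 = -160; |n| = √260.
Distance = |-160| / √260 = 160/√260 ≈ 9.92.

9.92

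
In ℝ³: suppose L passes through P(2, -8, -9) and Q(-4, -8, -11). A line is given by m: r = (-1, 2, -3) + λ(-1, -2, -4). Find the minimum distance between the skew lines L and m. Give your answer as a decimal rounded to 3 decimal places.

5.359

A direction vector for L is Q − P = (-6, 0, -2).
Common perpendicular direction n = (-6, 0, -2) × (-1, -2, -4) = (-4, -22, 12).
With w = (-1, 2, -3) − (2, -8, -9) = (-3, 10, 6), w · n = -136.
Distance = |w · n| / |n| = |-136| / √644 ≈ 5.359.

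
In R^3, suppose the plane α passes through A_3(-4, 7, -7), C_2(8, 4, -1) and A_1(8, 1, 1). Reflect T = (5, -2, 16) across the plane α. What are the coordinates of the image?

A_3C_2 = (12, -3, 6), A_3A_1 = (12, -6, 8); a normal to α is A_3C_2 × A_3A_1 = (12, -24, -36).
Using A_3: α has equation 12x - 24y - 36z = 36.
λ = (n·T − d)/|n|² = (-468 − 36)/2016 = -1/4.
Reflection = T − 2λn = (5, -2, 16) − (-1/2)·(12, -24, -36) = (11, -14, -2).

(11, -14, -2)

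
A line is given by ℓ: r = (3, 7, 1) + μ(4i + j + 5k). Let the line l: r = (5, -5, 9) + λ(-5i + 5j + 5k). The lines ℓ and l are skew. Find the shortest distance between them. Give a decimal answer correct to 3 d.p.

Common perpendicular direction n = (4, 1, 5) × (-5, 5, 5) = (-20, -45, 25).
With w = (5, -5, 9) − (3, 7, 1) = (2, -12, 8), w · n = 700.
Distance = |w · n| / |n| = |700| / √3050 ≈ 12.675.

12.675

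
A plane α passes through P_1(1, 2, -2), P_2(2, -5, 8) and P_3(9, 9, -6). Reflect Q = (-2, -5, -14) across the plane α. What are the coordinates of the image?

P_1P_2 = (1, -7, 10), P_1P_3 = (8, 7, -4); a normal to α is P_1P_2 × P_1P_3 = (-42, 84, 63).
Using P_1: α has equation -42x + 84y + 63z = 0.
λ = (n·Q − d)/|n|² = (-1218 − 0)/12789 = -2/21.
Reflection = Q − 2λn = (-2, -5, -14) − (-4/21)·(-42, 84, 63) = (-10, 11, -2).

(-10, 11, -2)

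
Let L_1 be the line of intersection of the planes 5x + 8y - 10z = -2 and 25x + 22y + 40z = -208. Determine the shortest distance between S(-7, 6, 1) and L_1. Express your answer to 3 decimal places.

Direction of L_1: (5, 8, -10) × (25, 22, 40) = (540, -450, -90).
A point on L_1: solving the two plane equations with x = -6 gives (-6, 1, -2).
Taking (-6, 1, -2) on L_1 with direction v = (540, -450, -90): w = S − (-6, 1, -2) = (-1, 5, 3), and w × v = (900, 1530, -2250).
Distance = |w × v| / |v| = √8213400 / √502200 ≈ 4.044.

4.044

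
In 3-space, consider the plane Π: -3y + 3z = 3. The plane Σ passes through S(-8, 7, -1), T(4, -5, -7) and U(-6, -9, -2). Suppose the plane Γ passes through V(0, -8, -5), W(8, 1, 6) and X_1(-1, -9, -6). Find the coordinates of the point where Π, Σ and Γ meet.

(2, -7, -6)

ST = (12, -12, -6), SU = (2, -16, -1); a normal to Σ is ST × SU = (-84, 0, -168).
Using S: Σ has equation -84x - 168z = 840.
VW = (8, 9, 11), VX_1 = (-1, -1, -1); a normal to Γ is VW × VX_1 = (2, -3, 1).
Using V: Γ has equation 2x - 3y + z = 19.
Solving the 3×3 linear system -3y + 3z = 3, -84x - 168z = 840, 2x - 3y + z = 19 (e.g. by elimination or Cramer's rule, determinant = 1512) gives (2, -7, -6).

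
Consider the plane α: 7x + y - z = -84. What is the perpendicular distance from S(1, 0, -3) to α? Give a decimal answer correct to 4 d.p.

13.1626

n·S − d = (7)·(1) + (1)·(0) + (-1)·(-3) − (-84) = 94; |n| = √51.
Distance = |94| / √51 = 94/√51 ≈ 13.1626.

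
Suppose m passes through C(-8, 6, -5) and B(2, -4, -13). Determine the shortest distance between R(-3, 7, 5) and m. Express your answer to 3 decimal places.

10.952

A direction vector for m is B − C = (10, -10, -8).
Taking (-8, 6, -5) on m with direction v = (10, -10, -8): w = R − (-8, 6, -5) = (5, 1, 10), and w × v = (92, 140, -60).
Distance = |w × v| / |v| = √31664 / √264 ≈ 10.952.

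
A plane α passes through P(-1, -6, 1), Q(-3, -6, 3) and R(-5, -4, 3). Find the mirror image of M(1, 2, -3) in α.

PQ = (-2, 0, 2), PR = (-4, 2, 2); a normal to α is PQ × PR = (-4, -4, -4).
Using P: α has equation -4x - 4y - 4z = 24.
λ = (n·M − d)/|n|² = (0 − 24)/48 = -1/2.
Reflection = M − 2λn = (1, 2, -3) − (-1)·(-4, -4, -4) = (-3, -2, -7).

(-3, -2, -7)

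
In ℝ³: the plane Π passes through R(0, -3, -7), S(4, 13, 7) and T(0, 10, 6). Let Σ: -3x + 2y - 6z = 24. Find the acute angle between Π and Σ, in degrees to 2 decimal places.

25.21

RS = (4, 16, 14), RT = (0, 13, 13); a normal to Π is RS × RT = (26, -52, 52).
Using R: Π has equation 26x - 52y + 52z = -208.
cos θ = |n₁·n₂| / (|n₁||n₂|) = |-494| / (√6084 · √49).
θ = arccos(0.90476) ≈ 25.21°.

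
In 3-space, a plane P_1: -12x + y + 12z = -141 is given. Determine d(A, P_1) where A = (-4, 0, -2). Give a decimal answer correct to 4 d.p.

n·A − d = (-12)·(-4) + (1)·(0) + (12)·(-2) − (-141) = 165; |n| = √289.
Distance = |165| / √289 = 165/√289 ≈ 9.7059.

9.7059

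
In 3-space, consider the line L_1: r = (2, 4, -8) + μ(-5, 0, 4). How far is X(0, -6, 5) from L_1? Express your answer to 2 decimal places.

Taking (2, 4, -8) on L_1 with direction v = (-5, 0, 4): w = X − (2, 4, -8) = (-2, -10, 13), and w × v = (-40, -57, -50).
Distance = |w × v| / |v| = √7349 / √41 ≈ 13.39.

13.39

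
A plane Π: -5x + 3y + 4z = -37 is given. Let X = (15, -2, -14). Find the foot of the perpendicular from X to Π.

(5, 4, -6)

Foot = X − λn with λ = (n·X − d)/|n|² = (-137 − (-37))/50 = -2.
Foot = (15, -2, -14) − (-2)·(-5, 3, 4) = (5, 4, -6).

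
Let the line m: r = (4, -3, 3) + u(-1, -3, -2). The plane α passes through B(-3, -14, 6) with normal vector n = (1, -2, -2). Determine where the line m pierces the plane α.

α: n·r = n·B gives x - 2y - 2z = 13.
Substitute r = (4, -3, 3) + t(-1, -3, -2) into the plane: 4 + 9t = 13, so t = 1.
Intersection: (4, -3, 3) + 1·(-1, -3, -2) = (3, -6, 1).

(3, -6, 1)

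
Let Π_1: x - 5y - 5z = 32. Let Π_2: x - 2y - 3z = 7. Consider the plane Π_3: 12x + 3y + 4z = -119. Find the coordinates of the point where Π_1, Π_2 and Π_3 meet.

Solving the 3×3 linear system x - 5y - 5z = 32, x - 2y - 3z = 7, 12x + 3y + 4z = -119 (e.g. by elimination or Cramer's rule, determinant = 66) gives (-8, -9, 1).

(-8, -9, 1)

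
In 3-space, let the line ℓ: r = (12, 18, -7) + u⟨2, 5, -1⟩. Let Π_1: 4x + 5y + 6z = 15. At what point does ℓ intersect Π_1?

Substitute r = (12, 18, -7) + t(2, 5, -1) into the plane: 96 + 27t = 15, so t = -3.
Intersection: (12, 18, -7) + (-3)·(2, 5, -1) = (6, 3, -4).

(6, 3, -4)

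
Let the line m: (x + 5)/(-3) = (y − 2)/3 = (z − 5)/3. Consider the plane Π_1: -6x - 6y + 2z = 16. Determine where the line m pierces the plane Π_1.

(1, -4, -1)

m has direction (-3, 3, 3) through (-5, 2, 5).
Substitute r = (-5, 2, 5) + t(-3, 3, 3) into the plane: 28 + 6t = 16, so t = -2.
Intersection: (-5, 2, 5) + (-2)·(-3, 3, 3) = (1, -4, -1).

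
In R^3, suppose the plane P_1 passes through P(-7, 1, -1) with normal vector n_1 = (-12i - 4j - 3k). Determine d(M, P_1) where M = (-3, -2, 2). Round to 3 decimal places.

P_1: n_1·r = n_1·P gives -12x - 4y - 3z = 83.
n·M − d = (-12)·(-3) + (-4)·(-2) + (-3)·(2) − 83 = -45; |n| = √169.
Distance = |-45| / √169 = 45/√169 ≈ 3.462.

3.462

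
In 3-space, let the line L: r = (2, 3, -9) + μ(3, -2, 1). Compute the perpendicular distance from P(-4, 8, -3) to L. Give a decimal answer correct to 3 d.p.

Taking (2, 3, -9) on L with direction v = (3, -2, 1): w = P − (2, 3, -9) = (-6, 5, 6), and w × v = (17, 24, -3).
Distance = |w × v| / |v| = √874 / √14 ≈ 7.901.

7.901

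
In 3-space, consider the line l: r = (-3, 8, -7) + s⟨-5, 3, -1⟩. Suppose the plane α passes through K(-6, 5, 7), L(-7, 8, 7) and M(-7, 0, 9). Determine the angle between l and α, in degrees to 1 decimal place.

KL = (-1, 3, 0), KM = (-1, -5, 2); a normal to α is KL × KM = (6, 2, 8).
Using K: α has equation 6x + 2y + 8z = 30.
sin θ = |n·v| / (|n||v|) = |-32| / (√104 · √35) = 0.53039.
θ ≈ 32.0°.

32.0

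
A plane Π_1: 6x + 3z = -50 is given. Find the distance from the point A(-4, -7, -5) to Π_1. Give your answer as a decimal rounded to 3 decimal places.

1.640

n·A − d = (6)·(-4) + (0)·(-7) + (3)·(-5) − (-50) = 11; |n| = √45.
Distance = |11| / √45 = 11/√45 ≈ 1.640.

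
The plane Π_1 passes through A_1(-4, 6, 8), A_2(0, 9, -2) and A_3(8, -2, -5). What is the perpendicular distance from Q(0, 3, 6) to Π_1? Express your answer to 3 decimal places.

A_1A_2 = (4, 3, -10), A_1A_3 = (12, -8, -13); a normal to Π_1 is A_1A_2 × A_1A_3 = (-119, -68, -68).
Using A_1: Π_1 has equation -119x - 68y - 68z = -476.
n·Q − d = (-119)·(0) + (-68)·(3) + (-68)·(6) − (-476) = -136; |n| = √23409.
Distance = |-136| / √23409 = 136/√23409 ≈ 0.889.

0.889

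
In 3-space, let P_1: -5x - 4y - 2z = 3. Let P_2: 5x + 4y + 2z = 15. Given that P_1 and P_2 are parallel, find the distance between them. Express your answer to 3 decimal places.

2.683

Rescale P_2 by 1/(-1): -5x - 4y - 2z = -15. Then distance = |3 − (-15)| / √45 ≈ 2.683.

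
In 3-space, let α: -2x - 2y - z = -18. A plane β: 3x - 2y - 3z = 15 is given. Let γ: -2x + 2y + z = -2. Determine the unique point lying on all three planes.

(5, 6, -4)

Solving the 3×3 linear system -2x - 2y - z = -18, 3x - 2y - 3z = 15, -2x + 2y + z = -2 (e.g. by elimination or Cramer's rule, determinant = -16) gives (5, 6, -4).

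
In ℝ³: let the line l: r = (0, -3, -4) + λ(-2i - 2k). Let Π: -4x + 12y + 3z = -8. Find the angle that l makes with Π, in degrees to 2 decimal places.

3.12

sin θ = |n·v| / (|n||v|) = |2| / (√169 · √8) = 0.05439.
θ ≈ 3.12°.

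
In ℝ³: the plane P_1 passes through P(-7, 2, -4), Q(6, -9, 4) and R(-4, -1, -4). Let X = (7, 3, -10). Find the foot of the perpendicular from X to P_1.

PQ = (13, -11, 8), PR = (3, -3, 0); a normal to P_1 is PQ × PR = (24, 24, -6).
Using P: P_1 has equation 24x + 24y - 6z = -96.
Foot = X − λn with λ = (n·X − d)/|n|² = (300 − (-96))/1188 = 1/3.
Foot = (7, 3, -10) − (1/3)·(24, 24, -6) = (-1, -5, -8).

(-1, -5, -8)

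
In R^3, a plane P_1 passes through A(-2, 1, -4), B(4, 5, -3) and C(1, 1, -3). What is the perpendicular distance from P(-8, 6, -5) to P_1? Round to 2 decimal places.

AB = (6, 4, 1), AC = (3, 0, 1); a normal to P_1 is AB × AC = (4, -3, -12).
Using A: P_1 has equation 4x - 3y - 12z = 37.
n·P − d = (4)·(-8) + (-3)·(6) + (-12)·(-5) − 37 = -27; |n| = √169.
Distance = |-27| / √169 = 27/√169 ≈ 2.08.

2.08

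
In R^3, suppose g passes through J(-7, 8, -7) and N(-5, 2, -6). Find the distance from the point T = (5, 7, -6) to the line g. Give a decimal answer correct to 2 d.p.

11.07

A direction vector for g is N − J = (2, -6, 1).
Taking (-7, 8, -7) on g with direction v = (2, -6, 1): w = T − (-7, 8, -7) = (12, -1, 1), and w × v = (5, -10, -70).
Distance = |w × v| / |v| = √5025 / √41 ≈ 11.07.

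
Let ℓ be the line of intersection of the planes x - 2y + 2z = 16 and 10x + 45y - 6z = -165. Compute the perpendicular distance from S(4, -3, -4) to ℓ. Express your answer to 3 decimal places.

4.874

Direction of ℓ: (1, -2, 2) × (10, 45, -6) = (-78, 26, 65).
A point on ℓ: solving the two plane equations with x = 0 gives (0, -3, 5).
Taking (0, -3, 5) on ℓ with direction v = (-78, 26, 65): w = S − (0, -3, 5) = (4, 0, -9), and w × v = (234, 442, 104).
Distance = |w × v| / |v| = √260936 / √10985 ≈ 4.874.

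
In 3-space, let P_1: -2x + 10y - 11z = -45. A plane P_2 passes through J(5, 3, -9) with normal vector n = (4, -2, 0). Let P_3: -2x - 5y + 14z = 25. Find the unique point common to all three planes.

(2, -3, 1)

P_2: n·r = n·J gives 4x - 2y = 14.
Solving the 3×3 linear system -2x + 10y - 11z = -45, 4x - 2y = 14, -2x - 5y + 14z = 25 (e.g. by elimination or Cramer's rule, determinant = -240) gives (2, -3, 1).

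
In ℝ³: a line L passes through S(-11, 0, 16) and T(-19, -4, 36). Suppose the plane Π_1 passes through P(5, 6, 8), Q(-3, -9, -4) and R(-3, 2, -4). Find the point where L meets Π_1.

(-3, 4, -4)

A direction vector for L is T − S = (-8, -4, 20).
PQ = (-8, -15, -12), PR = (-8, -4, -12); a normal to Π_1 is PQ × PR = (132, 0, -88).
Using P: Π_1 has equation 132x - 88z = -44.
Substitute r = (-11, 0, 16) + t(-8, -4, 20) into the plane: -2860 + (-2816)t = -44, so t = -1.
Intersection: (-11, 0, 16) + (-1)·(-8, -4, 20) = (-3, 4, -4).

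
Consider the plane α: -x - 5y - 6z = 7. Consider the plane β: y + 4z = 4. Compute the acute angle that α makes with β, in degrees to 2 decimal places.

26.71

cos θ = |n₁·n₂| / (|n₁||n₂|) = |-29| / (√62 · √17).
θ = arccos(0.89326) ≈ 26.71°.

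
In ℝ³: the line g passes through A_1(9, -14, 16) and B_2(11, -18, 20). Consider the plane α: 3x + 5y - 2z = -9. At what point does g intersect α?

A direction vector for g is B_2 − A_1 = (2, -4, 4).
Substitute r = (9, -14, 16) + t(2, -4, 4) into the plane: -75 + (-22)t = -9, so t = -3.
Intersection: (9, -14, 16) + (-3)·(2, -4, 4) = (3, -2, 4).

(3, -2, 4)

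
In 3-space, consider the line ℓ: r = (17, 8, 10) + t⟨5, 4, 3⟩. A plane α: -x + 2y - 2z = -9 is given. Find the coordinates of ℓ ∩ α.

Substitute r = (17, 8, 10) + t(5, 4, 3) into the plane: -21 + (-3)t = -9, so t = -4.
Intersection: (17, 8, 10) + (-4)·(5, 4, 3) = (-3, -8, -2).

(-3, -8, -2)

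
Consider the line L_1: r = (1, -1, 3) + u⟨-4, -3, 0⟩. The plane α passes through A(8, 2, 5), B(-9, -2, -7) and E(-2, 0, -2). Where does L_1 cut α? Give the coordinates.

AB = (-17, -4, -12), AE = (-10, -2, -7); a normal to α is AB × AE = (4, 1, -6).
Using A: α has equation 4x + y - 6z = 4.
Substitute r = (1, -1, 3) + t(-4, -3, 0) into the plane: -15 + (-19)t = 4, so t = -1.
Intersection: (1, -1, 3) + (-1)·(-4, -3, 0) = (5, 2, 3).

(5, 2, 3)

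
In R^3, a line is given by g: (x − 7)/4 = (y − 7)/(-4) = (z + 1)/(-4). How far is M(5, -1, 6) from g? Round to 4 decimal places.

g has direction (4, -4, -4) through (7, 7, -1).
Taking (7, 7, -1) on g with direction v = (4, -4, -4): w = M − (7, 7, -1) = (-2, -8, 7), and w × v = (60, 20, 40).
Distance = |w × v| / |v| = √5600 / √48 ≈ 10.8012.

10.8012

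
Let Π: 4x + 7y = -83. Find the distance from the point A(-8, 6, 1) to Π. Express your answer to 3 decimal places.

n·A − d = (4)·(-8) + (7)·(6) + (0)·(1) − (-83) = 93; |n| = √65.
Distance = |93| / √65 = 93/√65 ≈ 11.535.

11.535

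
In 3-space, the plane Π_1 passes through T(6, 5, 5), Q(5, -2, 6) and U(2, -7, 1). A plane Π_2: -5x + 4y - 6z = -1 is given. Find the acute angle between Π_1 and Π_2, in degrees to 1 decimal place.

TQ = (-1, -7, 1), TU = (-4, -12, -4); a normal to Π_1 is TQ × TU = (40, -8, -16).
Using T: Π_1 has equation 40x - 8y - 16z = 120.
cos θ = |n₁·n₂| / (|n₁||n₂|) = |-136| / (√1920 · √77).
θ = arccos(0.35371) ≈ 69.3°.

69.3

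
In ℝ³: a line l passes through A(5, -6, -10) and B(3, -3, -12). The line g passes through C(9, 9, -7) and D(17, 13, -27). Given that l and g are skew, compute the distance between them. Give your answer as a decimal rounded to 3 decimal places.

13.808

A direction vector for l is B − A = (-2, 3, -2).
A direction vector for g is D − C = (8, 4, -20).
Common perpendicular direction n = (-2, 3, -2) × (8, 4, -20) = (-52, -56, -32).
With w = (9, 9, -7) − (5, -6, -10) = (4, 15, 3), w · n = -1144.
Distance = |w · n| / |n| = |-1144| / √6864 ≈ 13.808.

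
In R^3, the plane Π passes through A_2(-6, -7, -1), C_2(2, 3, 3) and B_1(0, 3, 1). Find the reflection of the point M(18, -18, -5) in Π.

A_2C_2 = (8, 10, 4), A_2B_1 = (6, 10, 2); a normal to Π is A_2C_2 × A_2B_1 = (-20, 8, 20).
Using A_2: Π has equation -20x + 8y + 20z = 44.
λ = (n·M − d)/|n|² = (-604 − 44)/864 = -3/4.
Reflection = M − 2λn = (18, -18, -5) − (-3/2)·(-20, 8, 20) = (-12, -6, 25).

(-12, -6, 25)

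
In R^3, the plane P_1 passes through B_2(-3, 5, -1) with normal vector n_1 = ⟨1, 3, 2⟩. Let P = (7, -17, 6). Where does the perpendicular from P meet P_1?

(10, -8, 12)

P_1: n_1·r = n_1·B_2 gives x + 3y + 2z = 10.
Foot = P − λn with λ = (n·P − d)/|n|² = (-32 − 10)/14 = -3.
Foot = (7, -17, 6) − (-3)·(1, 3, 2) = (10, -8, 12).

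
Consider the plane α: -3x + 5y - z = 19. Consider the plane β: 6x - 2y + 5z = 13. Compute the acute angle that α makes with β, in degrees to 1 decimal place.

46.2

cos θ = |n₁·n₂| / (|n₁||n₂|) = |-33| / (√35 · √65).
θ = arccos(0.69187) ≈ 46.2°.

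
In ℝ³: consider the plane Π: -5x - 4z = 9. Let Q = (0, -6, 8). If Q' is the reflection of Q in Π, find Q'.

λ = (n·Q − d)/|n|² = (-32 − 9)/41 = -1.
Reflection = Q − 2λn = (0, -6, 8) − (-2)·(-5, 0, -4) = (-10, -6, 0).

(-10, -6, 0)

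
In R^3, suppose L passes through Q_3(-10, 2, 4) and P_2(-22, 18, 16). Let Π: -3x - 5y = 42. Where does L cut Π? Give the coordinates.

(-4, -6, -2)

A direction vector for L is P_2 − Q_3 = (-12, 16, 12).
Substitute r = (-10, 2, 4) + t(-12, 16, 12) into the plane: 20 + (-44)t = 42, so t = -1/2.
Intersection: (-10, 2, 4) + (-1/2)·(-12, 16, 12) = (-4, -6, -2).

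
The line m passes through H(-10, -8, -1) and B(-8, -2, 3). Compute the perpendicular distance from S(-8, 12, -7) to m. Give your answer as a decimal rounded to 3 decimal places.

A direction vector for m is B − H = (2, 6, 4).
Taking (-10, -8, -1) on m with direction v = (2, 6, 4): w = S − (-10, -8, -1) = (2, 20, -6), and w × v = (116, -20, -28).
Distance = |w × v| / |v| = √14640 / √56 ≈ 16.169.

16.169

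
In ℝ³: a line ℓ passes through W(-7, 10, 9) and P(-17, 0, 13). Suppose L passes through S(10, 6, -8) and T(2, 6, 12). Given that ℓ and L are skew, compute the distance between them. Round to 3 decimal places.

A direction vector for ℓ is P − W = (-10, -10, 4).
A direction vector for L is T − S = (-8, 0, 20).
Common perpendicular direction n = (-10, -10, 4) × (-8, 0, 20) = (-200, 168, -80).
With w = (10, 6, -8) − (-7, 10, 9) = (17, -4, -17), w · n = -2712.
Distance = |w · n| / |n| = |-2712| / √74624 ≈ 9.928.

9.928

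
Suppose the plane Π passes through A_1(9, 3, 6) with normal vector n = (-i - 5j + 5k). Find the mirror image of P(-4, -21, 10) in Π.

Π: n·r = n·A_1 gives -x - 5y + 5z = 6.
λ = (n·P − d)/|n|² = (159 − 6)/51 = 3.
Reflection = P − 2λn = (-4, -21, 10) − 6·(-1, -5, 5) = (2, 9, -20).

(2, 9, -20)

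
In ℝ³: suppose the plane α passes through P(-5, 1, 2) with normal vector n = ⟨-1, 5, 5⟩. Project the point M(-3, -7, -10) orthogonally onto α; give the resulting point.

α: n·r = n·P gives -x + 5y + 5z = 20.
Foot = M − λn with λ = (n·M − d)/|n|² = (-82 − 20)/51 = -2.
Foot = (-3, -7, -10) − (-2)·(-1, 5, 5) = (-5, 3, 0).

(-5, 3, 0)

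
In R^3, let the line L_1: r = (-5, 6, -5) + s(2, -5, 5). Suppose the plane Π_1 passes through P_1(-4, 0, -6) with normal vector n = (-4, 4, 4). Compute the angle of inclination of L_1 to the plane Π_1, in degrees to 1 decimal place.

Π_1: n·r = n·P_1 gives -4x + 4y + 4z = -8.
sin θ = |n·v| / (|n||v|) = |-8| / (√48 · √54) = 0.15713.
θ ≈ 9.0°.

9.0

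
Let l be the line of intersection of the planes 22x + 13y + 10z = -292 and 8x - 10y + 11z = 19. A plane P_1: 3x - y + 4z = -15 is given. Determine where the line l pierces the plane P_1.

Direction of l: (22, 13, 10) × (8, -10, 11) = (243, -162, -324).
A point on l: solving the two plane equations with x = -21 gives (-21, 0, 17).
Substitute r = (-21, 0, 17) + t(243, -162, -324) into the plane: 5 + (-405)t = -15, so t = 4/81.
Intersection: (-21, 0, 17) + (4/81)·(243, -162, -324) = (-9, -8, 1).

(-9, -8, 1)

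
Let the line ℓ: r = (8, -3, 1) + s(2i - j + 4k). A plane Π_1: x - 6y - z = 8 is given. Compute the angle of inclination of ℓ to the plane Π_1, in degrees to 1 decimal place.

sin θ = |n·v| / (|n||v|) = |4| / (√38 · √21) = 0.14160.
θ ≈ 8.1°.

8.1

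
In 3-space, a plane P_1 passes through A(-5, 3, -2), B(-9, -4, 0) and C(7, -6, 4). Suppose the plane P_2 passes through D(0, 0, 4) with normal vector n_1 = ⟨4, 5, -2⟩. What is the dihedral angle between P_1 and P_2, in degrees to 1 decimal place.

83.8

AB = (-4, -7, 2), AC = (12, -9, 6); a normal to P_1 is AB × AC = (-24, 48, 120).
Using A: P_1 has equation -24x + 48y + 120z = 24.
P_2: n_1·r = n_1·D gives 4x + 5y - 2z = -8.
cos θ = |n₁·n₂| / (|n₁||n₂|) = |-96| / (√17280 · √45).
θ = arccos(0.10887) ≈ 83.8°.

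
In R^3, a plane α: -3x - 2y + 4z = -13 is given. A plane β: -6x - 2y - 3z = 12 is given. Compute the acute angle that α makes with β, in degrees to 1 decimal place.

cos θ = |n₁·n₂| / (|n₁||n₂|) = |10| / (√29 · √49).
θ = arccos(0.26528) ≈ 74.6°.

74.6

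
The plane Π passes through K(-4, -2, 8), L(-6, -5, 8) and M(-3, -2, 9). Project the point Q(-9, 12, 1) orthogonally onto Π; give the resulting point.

KL = (-2, -3, 0), KM = (1, 0, 1); a normal to Π is KL × KM = (-3, 2, 3).
Using K: Π has equation -3x + 2y + 3z = 32.
Foot = Q − λn with λ = (n·Q − d)/|n|² = (54 − 32)/22 = 1.
Foot = (-9, 12, 1) − 1·(-3, 2, 3) = (-6, 10, -2).

(-6, 10, -2)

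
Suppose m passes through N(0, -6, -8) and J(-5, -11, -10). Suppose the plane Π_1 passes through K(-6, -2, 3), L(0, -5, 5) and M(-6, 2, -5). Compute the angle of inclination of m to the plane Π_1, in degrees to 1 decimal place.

A direction vector for m is J − N = (-5, -5, -2).
KL = (6, -3, 2), KM = (0, 4, -8); a normal to Π_1 is KL × KM = (16, 48, 24).
Using K: Π_1 has equation 16x + 48y + 24z = -120.
sin θ = |n·v| / (|n||v|) = |-368| / (√3136 · √54) = 0.89426.
θ ≈ 63.4°.

63.4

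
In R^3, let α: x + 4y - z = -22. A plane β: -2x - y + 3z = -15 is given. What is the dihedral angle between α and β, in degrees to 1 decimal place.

55.5

cos θ = |n₁·n₂| / (|n₁||n₂|) = |-9| / (√18 · √14).
θ = arccos(0.56695) ≈ 55.5°.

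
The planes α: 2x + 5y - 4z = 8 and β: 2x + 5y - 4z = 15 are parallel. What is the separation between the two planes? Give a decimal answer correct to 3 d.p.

Same normal n = (2, 5, -4) with |n| = √45; distance = |8 − 15| / |n| = 7/√45 ≈ 1.043.

1.043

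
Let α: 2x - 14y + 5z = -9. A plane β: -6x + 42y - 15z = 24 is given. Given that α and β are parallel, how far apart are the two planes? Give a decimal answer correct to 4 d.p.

0.0667

Rescale β by 1/(-3): 2x - 14y + 5z = -8. Then distance = |-9 − (-8)| / √225 ≈ 0.0667.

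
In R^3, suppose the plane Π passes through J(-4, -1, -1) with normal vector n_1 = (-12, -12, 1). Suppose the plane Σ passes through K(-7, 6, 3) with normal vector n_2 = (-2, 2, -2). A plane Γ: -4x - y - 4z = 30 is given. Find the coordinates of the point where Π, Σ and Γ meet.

Π: n_1·r = n_1·J gives -12x - 12y + z = 59.
Σ: n_2·r = n_2·K gives -2x + 2y - 2z = 20.
Solving the 3×3 linear system -12x - 12y + z = 59, -2x + 2y - 2z = 20, -4x - y - 4z = 30 (e.g. by elimination or Cramer's rule, determinant = 130) gives (-7, 2, -1).

(-7, 2, -1)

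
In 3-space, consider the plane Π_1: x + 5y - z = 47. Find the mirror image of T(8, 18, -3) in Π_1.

λ = (n·T − d)/|n|² = (101 − 47)/27 = 2.
Reflection = T − 2λn = (8, 18, -3) − 4·(1, 5, -1) = (4, -2, 1).

(4, -2, 1)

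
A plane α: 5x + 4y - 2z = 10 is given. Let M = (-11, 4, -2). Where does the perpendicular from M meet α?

(-6, 8, -4)

Foot = M − λn with λ = (n·M − d)/|n|² = (-35 − 10)/45 = -1.
Foot = (-11, 4, -2) − (-1)·(5, 4, -2) = (-6, 8, -4).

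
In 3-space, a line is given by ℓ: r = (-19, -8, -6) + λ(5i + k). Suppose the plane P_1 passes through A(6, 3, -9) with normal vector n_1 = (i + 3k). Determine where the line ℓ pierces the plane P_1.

P_1: n_1·r = n_1·A gives x + 3z = -21.
Substitute r = (-19, -8, -6) + t(5, 0, 1) into the plane: -37 + 8t = -21, so t = 2.
Intersection: (-19, -8, -6) + 2·(5, 0, 1) = (-9, -8, -4).

(-9, -8, -4)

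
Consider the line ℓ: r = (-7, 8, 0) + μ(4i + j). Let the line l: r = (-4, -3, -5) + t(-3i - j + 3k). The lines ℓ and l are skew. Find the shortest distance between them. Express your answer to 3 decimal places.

11.765

Common perpendicular direction n = (4, 1, 0) × (-3, -1, 3) = (3, -12, -1).
With w = (-4, -3, -5) − (-7, 8, 0) = (3, -11, -5), w · n = 146.
Distance = |w · n| / |n| = |146| / √154 ≈ 11.765.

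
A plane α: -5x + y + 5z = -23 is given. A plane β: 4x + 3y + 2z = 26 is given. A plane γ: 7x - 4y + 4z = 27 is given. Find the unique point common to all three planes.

(5, 2, 0)

Solving the 3×3 linear system -5x + y + 5z = -23, 4x + 3y + 2z = 26, 7x - 4y + 4z = 27 (e.g. by elimination or Cramer's rule, determinant = -287) gives (5, 2, 0).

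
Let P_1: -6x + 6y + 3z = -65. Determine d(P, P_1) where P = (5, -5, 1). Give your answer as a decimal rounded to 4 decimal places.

n·P − d = (-6)·(5) + (6)·(-5) + (3)·(1) − (-65) = 8; |n| = √81.
Distance = |8| / √81 = 8/√81 ≈ 0.8889.

0.8889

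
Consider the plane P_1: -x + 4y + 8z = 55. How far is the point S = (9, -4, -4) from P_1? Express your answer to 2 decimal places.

n·S − d = (-1)·(9) + (4)·(-4) + (8)·(-4) − 55 = -112; |n| = √81.
Distance = |-112| / √81 = 112/√81 ≈ 12.44.

12.44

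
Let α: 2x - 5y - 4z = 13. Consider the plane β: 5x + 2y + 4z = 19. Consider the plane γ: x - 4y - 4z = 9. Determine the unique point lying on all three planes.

(5, 1, -2)

Solving the 3×3 linear system 2x - 5y - 4z = 13, 5x + 2y + 4z = 19, x - 4y - 4z = 9 (e.g. by elimination or Cramer's rule, determinant = -16) gives (5, 1, -2).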